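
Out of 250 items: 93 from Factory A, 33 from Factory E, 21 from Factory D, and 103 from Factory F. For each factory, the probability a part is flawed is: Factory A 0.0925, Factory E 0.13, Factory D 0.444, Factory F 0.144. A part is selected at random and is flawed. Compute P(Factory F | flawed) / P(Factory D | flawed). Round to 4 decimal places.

1.5907

Prior × likelihood for each hypothesis:
  Factory A: 0.372 × 0.0925 = 0.03441
  Factory E: 0.132 × 0.13 = 0.01716
  Factory D: 0.084 × 0.444 = 0.037296
  Factory F: 0.412 × 0.144 = 0.059328
Total = 0.148194.
The ratio is 0.059328 / 0.037296 (the normalizer cancels) = 1.5907.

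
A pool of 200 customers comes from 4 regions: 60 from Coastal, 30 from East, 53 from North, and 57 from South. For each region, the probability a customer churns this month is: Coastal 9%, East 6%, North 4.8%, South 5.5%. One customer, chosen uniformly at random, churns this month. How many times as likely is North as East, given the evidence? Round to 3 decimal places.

1.413

Compute prior × likelihood for every hypothesis:
  Coastal: 0.3 × 0.09 = 0.027
  East: 0.15 × 0.06 = 0.009
  North: 0.265 × 0.048 = 0.01272
  South: 0.285 × 0.055 = 0.015675
Sum = 0.064395.
The ratio is 0.01272 / 0.009 (the normalizer cancels) = 1.413.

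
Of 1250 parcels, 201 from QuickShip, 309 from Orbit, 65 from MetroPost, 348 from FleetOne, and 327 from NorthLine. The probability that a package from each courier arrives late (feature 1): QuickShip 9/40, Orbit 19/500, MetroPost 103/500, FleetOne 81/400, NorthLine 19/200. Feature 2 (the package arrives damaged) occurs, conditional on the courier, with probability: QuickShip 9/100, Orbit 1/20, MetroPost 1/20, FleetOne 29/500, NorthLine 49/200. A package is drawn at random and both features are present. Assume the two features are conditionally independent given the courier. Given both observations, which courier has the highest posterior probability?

Prior × likelihood for each hypothesis:
  QuickShip: 0.1608 × 0.225 × 0.09 = 0.0032562
  Orbit: 0.2472 × 0.038 × 0.05 = 0.00046968
  MetroPost: 0.052 × 0.206 × 0.05 = 0.0005356
  FleetOne: 0.2784 × 0.2025 × 0.058 = 0.003269808
  NorthLine: 0.2616 × 0.095 × 0.245 = 0.00608874
Sum = 0.013620028.
Largest term belongs to NorthLine, so NorthLine is most probable.

NorthLine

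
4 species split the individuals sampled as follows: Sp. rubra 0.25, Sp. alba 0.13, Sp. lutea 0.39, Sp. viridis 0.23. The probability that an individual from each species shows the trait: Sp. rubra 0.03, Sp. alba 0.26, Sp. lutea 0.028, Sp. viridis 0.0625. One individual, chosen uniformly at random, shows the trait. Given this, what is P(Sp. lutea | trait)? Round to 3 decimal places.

0.164

Unnormalized posteriors (prior × likelihood):
  Sp. rubra: 0.25 × 0.03 = 0.0075
  Sp. alba: 0.13 × 0.26 = 0.0338
  Sp. lutea: 0.39 × 0.028 = 0.01092
  Sp. viridis: 0.23 × 0.0625 = 0.014375
Total = 0.066595.
P(Sp. lutea | evidence) = 0.01092 / 0.066595 ≈ 0.164.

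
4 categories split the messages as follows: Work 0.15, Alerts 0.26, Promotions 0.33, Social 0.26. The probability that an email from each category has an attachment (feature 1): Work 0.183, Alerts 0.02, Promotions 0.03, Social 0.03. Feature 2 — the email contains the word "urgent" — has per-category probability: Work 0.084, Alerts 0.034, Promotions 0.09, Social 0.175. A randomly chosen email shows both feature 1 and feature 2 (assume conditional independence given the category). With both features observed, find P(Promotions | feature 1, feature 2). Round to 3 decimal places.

By Bayes' rule, posterior ∝ prior × likelihood:
  Work: 0.15 × 0.183 × 0.084 = 0.0023058
  Alerts: 0.26 × 0.02 × 0.034 = 0.0001768
  Promotions: 0.33 × 0.03 × 0.09 = 0.000891
  Social: 0.26 × 0.03 × 0.175 = 0.001365
Sum = 0.0047386.
P(Promotions | evidence) = 0.000891 / 0.0047386 ≈ 0.188.

0.188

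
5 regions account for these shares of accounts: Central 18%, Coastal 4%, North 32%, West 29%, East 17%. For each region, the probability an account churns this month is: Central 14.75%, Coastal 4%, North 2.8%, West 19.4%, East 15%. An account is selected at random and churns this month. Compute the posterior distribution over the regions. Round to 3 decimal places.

Central 0.223, Coastal 0.013, North 0.075, West 0.473, East 0.215

Prior × likelihood for each hypothesis:
  Central: 0.18 × 0.1475 = 0.02655
  Coastal: 0.04 × 0.04 = 0.0016
  North: 0.32 × 0.028 = 0.00896
  West: 0.29 × 0.194 = 0.05626
  East: 0.17 × 0.15 = 0.0255
Total = 0.11887.
P(Central | churn) = 0.02655/0.11887 ≈ 0.223
P(Coastal | churn) = 0.0016/0.11887 ≈ 0.013
P(North | churn) = 0.00896/0.11887 ≈ 0.075
P(West | churn) = 0.05626/0.11887 ≈ 0.473
P(East | churn) = 0.0255/0.11887 ≈ 0.215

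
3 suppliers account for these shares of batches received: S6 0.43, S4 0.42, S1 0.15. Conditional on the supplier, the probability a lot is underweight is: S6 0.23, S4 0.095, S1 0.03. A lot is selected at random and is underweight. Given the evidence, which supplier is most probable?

By Bayes' rule, posterior ∝ prior × likelihood:
  S6: 0.43 × 0.23 = 0.0989
  S4: 0.42 × 0.095 = 0.0399
  S1: 0.15 × 0.03 = 0.0045
Total = 0.1433.
Largest term belongs to S6, so S6 is most probable.

S6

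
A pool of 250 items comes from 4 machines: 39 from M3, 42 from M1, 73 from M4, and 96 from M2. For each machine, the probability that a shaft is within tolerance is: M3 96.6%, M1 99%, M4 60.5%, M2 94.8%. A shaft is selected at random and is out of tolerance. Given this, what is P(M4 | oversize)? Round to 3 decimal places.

Taking complements, P(oversize | each) = M3 0.034, M1 0.01, M4 0.395, M2 0.052.
By Bayes' rule, posterior ∝ prior × likelihood:
  M3: 0.156 × 0.034 = 0.005304
  M1: 0.168 × 0.01 = 0.00168
  M4: 0.292 × 0.395 = 0.11534
  M2: 0.384 × 0.052 = 0.019968
Sum = 0.142292.
P(M4 | evidence) = 0.11534 / 0.142292 ≈ 0.811.

0.811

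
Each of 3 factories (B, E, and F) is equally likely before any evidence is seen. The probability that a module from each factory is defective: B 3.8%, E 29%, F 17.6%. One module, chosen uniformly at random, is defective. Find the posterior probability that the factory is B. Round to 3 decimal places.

With a uniform prior (1/3 each), posterior ∝ likelihood:
  B: 0.038
  E: 0.29
  F: 0.176
Normalizing constant = 0.504.
P(B | evidence) = 0.038 / 0.504 ≈ 0.075.

0.075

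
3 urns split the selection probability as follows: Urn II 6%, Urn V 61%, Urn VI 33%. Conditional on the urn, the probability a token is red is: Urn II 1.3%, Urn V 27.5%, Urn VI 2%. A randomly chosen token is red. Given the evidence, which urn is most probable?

Urn V

Compute prior × likelihood for every hypothesis:
  Urn II: 0.06 × 0.013 = 0.00078
  Urn V: 0.61 × 0.275 = 0.16775
  Urn VI: 0.33 × 0.02 = 0.0066
Sum = 0.17513.
Largest term belongs to Urn V, so Urn V is most probable.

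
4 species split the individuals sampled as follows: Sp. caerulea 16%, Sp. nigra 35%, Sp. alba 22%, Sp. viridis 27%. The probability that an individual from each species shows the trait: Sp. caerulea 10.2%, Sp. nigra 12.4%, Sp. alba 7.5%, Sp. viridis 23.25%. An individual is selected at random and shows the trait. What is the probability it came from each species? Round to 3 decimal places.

Sp. caerulea 0.117, Sp. nigra 0.312, Sp. alba 0.119, Sp. viridis 0.452

By Bayes' rule, posterior ∝ prior × likelihood:
  Sp. caerulea: 0.16 × 0.102 = 0.01632
  Sp. nigra: 0.35 × 0.124 = 0.0434
  Sp. alba: 0.22 × 0.075 = 0.0165
  Sp. viridis: 0.27 × 0.2325 = 0.062775
Normalizing constant = 0.138995.
P(Sp. caerulea | trait) = 0.01632/0.138995 ≈ 0.117
P(Sp. nigra | trait) = 0.0434/0.138995 ≈ 0.312
P(Sp. alba | trait) = 0.0165/0.138995 ≈ 0.119
P(Sp. viridis | trait) = 0.062775/0.138995 ≈ 0.452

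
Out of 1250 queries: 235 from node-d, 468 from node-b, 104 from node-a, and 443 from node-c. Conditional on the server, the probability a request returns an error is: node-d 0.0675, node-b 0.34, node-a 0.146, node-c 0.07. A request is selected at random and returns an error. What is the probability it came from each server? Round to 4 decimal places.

node-d 0.0717, node-b 0.7194, node-a 0.0687, node-c 0.1402

Compute prior × likelihood for every hypothesis:
  node-d: 0.188 × 0.0675 = 0.01269
  node-b: 0.3744 × 0.34 = 0.127296
  node-a: 0.0832 × 0.146 = 0.0121472
  node-c: 0.3544 × 0.07 = 0.024808
Total = 0.1769412.
P(node-d | error) = 0.01269/0.1769412 ≈ 0.0717
P(node-b | error) = 0.127296/0.1769412 ≈ 0.7194
P(node-a | error) = 0.0121472/0.1769412 ≈ 0.0687
P(node-c | error) = 0.024808/0.1769412 ≈ 0.1402
(Check: 0.0717+0.7194+0.0687+0.1402 = 1.0000.)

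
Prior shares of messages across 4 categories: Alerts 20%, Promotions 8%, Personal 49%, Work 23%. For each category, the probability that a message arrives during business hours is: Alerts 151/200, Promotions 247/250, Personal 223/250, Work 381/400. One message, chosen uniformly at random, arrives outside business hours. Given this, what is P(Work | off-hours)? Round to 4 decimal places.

Taking complements, P(off-hours | each) = Alerts 0.245, Promotions 0.012, Personal 0.108, Work 0.0475.
Unnormalized posteriors (prior × likelihood):
  Alerts: 0.2 × 0.245 = 0.049
  Promotions: 0.08 × 0.012 = 0.00096
  Personal: 0.49 × 0.108 = 0.05292
  Work: 0.23 × 0.0475 = 0.010925
Normalizing constant = 0.113805.
P(Work | evidence) = 0.010925 / 0.113805 ≈ 0.0960.

0.0960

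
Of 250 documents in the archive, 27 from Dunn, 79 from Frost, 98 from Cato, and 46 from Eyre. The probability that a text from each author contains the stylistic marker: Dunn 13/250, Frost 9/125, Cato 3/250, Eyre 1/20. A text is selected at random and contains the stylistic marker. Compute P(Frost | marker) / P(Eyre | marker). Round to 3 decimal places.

2.473

Compute prior × likelihood for every hypothesis:
  Dunn: 0.108 × 0.052 = 0.005616
  Frost: 0.316 × 0.072 = 0.022752
  Cato: 0.392 × 0.012 = 0.004704
  Eyre: 0.184 × 0.05 = 0.0092
Normalizing constant = 0.042272.
The ratio is 0.022752 / 0.0092 (the normalizer cancels) = 2.473.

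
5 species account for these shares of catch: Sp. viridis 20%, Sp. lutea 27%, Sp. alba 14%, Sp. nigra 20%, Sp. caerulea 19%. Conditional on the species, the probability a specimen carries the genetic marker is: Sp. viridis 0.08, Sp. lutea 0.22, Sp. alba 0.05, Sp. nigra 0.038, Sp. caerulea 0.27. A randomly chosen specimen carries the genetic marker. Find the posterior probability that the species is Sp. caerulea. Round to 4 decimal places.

0.3631

Unnormalized posteriors (prior × likelihood):
  Sp. viridis: 0.2 × 0.08 = 0.016
  Sp. lutea: 0.27 × 0.22 = 0.0594
  Sp. alba: 0.14 × 0.05 = 0.007
  Sp. nigra: 0.2 × 0.038 = 0.0076
  Sp. caerulea: 0.19 × 0.27 = 0.0513
Total = 0.1413.
P(Sp. caerulea | evidence) = 0.0513 / 0.1413 ≈ 0.3631.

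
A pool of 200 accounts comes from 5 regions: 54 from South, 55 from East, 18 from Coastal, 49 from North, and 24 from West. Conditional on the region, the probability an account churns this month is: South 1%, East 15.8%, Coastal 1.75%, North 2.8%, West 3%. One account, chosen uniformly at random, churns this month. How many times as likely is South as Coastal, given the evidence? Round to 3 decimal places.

Unnormalized posteriors (prior × likelihood):
  South: 0.27 × 0.01 = 0.0027
  East: 0.275 × 0.158 = 0.04345
  Coastal: 0.09 × 0.0175 = 0.001575
  North: 0.245 × 0.028 = 0.00686
  West: 0.12 × 0.03 = 0.0036
Normalizing constant = 0.058185.
The ratio is 0.0027 / 0.001575 (the normalizer cancels) = 1.714.

1.714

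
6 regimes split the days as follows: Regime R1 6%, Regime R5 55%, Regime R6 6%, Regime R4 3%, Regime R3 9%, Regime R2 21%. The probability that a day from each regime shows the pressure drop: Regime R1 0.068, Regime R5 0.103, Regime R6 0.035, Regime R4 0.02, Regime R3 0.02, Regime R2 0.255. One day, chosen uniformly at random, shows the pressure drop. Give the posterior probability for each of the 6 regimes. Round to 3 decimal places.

Prior × likelihood for each hypothesis:
  Regime R1: 0.06 × 0.068 = 0.00408
  Regime R5: 0.55 × 0.103 = 0.05665
  Regime R6: 0.06 × 0.035 = 0.0021
  Regime R4: 0.03 × 0.02 = 0.0006
  Regime R3: 0.09 × 0.02 = 0.0018
  Regime R2: 0.21 × 0.255 = 0.05355
Sum = 0.11878.
P(Regime R1 | drop) = 0.00408/0.11878 ≈ 0.034
P(Regime R5 | drop) = 0.05665/0.11878 ≈ 0.477
P(Regime R6 | drop) = 0.0021/0.11878 ≈ 0.018
P(Regime R4 | drop) = 0.0006/0.11878 ≈ 0.005
P(Regime R3 | drop) = 0.0018/0.11878 ≈ 0.015
P(Regime R2 | drop) = 0.05355/0.11878 ≈ 0.451

Regime R1 0.034, Regime R5 0.477, Regime R6 0.018, Regime R4 0.005, Regime R3 0.015, Regime R2 0.451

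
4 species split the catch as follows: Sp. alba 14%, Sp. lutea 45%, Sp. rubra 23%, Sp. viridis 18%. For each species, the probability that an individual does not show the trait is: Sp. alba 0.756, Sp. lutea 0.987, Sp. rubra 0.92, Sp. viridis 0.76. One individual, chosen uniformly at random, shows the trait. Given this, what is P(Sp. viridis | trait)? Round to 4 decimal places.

0.4252

Taking complements, P(trait | each) = Sp. alba 0.244, Sp. lutea 0.013, Sp. rubra 0.08, Sp. viridis 0.24.
Prior × likelihood for each hypothesis:
  Sp. alba: 0.14 × 0.244 = 0.03416
  Sp. lutea: 0.45 × 0.013 = 0.00585
  Sp. rubra: 0.23 × 0.08 = 0.0184
  Sp. viridis: 0.18 × 0.24 = 0.0432
Sum = 0.10161.
P(Sp. viridis | evidence) = 0.0432 / 0.10161 ≈ 0.4252.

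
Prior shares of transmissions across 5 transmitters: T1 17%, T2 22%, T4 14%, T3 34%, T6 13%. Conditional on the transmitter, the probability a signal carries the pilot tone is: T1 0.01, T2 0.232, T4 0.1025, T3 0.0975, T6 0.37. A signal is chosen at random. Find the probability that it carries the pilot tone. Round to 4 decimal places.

0.1483

Compute prior × likelihood for every hypothesis:
  T1: 0.17 × 0.01 = 0.0017
  T2: 0.22 × 0.232 = 0.05104
  T4: 0.14 × 0.1025 = 0.01435
  T3: 0.34 × 0.0975 = 0.03315
  T6: 0.13 × 0.37 = 0.0481
P(pilot) = 0.0017 + 0.05104 + 0.01435 + 0.03315 + 0.0481 = 0.14834 → 0.1483.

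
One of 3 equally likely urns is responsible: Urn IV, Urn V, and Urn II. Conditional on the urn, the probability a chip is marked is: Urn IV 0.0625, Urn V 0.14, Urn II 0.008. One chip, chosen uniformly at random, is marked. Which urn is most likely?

Since the prior is uniform, the posterior is proportional to the likelihood:
  Urn IV: 0.0625
  Urn V: 0.14
  Urn II: 0.008
Normalizing constant = 0.2105.
Largest term belongs to Urn V, so Urn V is most probable.

Urn V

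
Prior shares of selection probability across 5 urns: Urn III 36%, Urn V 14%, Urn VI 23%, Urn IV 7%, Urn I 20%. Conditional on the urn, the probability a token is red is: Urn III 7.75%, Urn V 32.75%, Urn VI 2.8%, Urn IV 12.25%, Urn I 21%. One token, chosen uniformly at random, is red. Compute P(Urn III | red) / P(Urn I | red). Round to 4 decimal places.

0.6643

By Bayes' rule, posterior ∝ prior × likelihood:
  Urn III: 0.36 × 0.0775 = 0.0279
  Urn V: 0.14 × 0.3275 = 0.04585
  Urn VI: 0.23 × 0.028 = 0.00644
  Urn IV: 0.07 × 0.1225 = 0.008575
  Urn I: 0.2 × 0.21 = 0.042
Total = 0.130765.
The ratio is 0.0279 / 0.042 (the normalizer cancels) = 0.6643.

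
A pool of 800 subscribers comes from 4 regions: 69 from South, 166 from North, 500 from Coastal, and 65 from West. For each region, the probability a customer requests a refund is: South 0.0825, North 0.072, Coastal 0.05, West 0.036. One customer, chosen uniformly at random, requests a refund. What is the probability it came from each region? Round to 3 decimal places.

South 0.127, North 0.266, Coastal 0.556, West 0.052

Prior × likelihood for each hypothesis:
  South: 0.08625 × 0.0825 = 0.007115625
  North: 0.2075 × 0.072 = 0.01494
  Coastal: 0.625 × 0.05 = 0.03125
  West: 0.08125 × 0.036 = 0.002925
Total = 0.056230625.
P(South | refund) = 0.007115625/0.056230625 ≈ 0.127
P(North | refund) = 0.01494/0.056230625 ≈ 0.266
P(Coastal | refund) = 0.03125/0.056230625 ≈ 0.556
P(West | refund) = 0.002925/0.056230625 ≈ 0.052
(Check: 0.127+0.266+0.556+0.052 = 1.001.)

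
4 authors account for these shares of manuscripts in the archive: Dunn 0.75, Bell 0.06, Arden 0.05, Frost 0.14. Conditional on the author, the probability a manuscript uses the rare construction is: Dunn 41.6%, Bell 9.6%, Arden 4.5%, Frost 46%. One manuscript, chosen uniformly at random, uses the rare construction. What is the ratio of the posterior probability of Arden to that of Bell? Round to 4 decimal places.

Compute prior × likelihood for every hypothesis:
  Dunn: 0.75 × 0.416 = 0.312
  Bell: 0.06 × 0.096 = 0.00576
  Arden: 0.05 × 0.045 = 0.00225
  Frost: 0.14 × 0.46 = 0.0644
Sum = 0.38441.
The ratio is 0.00225 / 0.00576 (the normalizer cancels) = 0.3906.

0.3906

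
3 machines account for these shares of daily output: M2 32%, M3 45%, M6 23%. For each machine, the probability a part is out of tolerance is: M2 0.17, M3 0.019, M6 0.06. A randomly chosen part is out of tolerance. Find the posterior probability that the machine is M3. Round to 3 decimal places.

0.111

Unnormalized posteriors (prior × likelihood):
  M2: 0.32 × 0.17 = 0.0544
  M3: 0.45 × 0.019 = 0.00855
  M6: 0.23 × 0.06 = 0.0138
Sum = 0.07675.
P(M3 | evidence) = 0.00855 / 0.07675 ≈ 0.111.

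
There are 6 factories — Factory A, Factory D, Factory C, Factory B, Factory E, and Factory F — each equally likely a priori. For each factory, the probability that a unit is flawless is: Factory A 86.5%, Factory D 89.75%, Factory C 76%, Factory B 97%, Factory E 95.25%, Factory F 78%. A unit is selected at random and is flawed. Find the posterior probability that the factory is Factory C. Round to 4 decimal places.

Taking complements, P(flawed | each) = Factory A 0.135, Factory D 0.1025, Factory C 0.24, Factory B 0.03, Factory E 0.0475, Factory F 0.22.
With a uniform prior (1/6 each), posterior ∝ likelihood:
  Factory A: 0.135
  Factory D: 0.1025
  Factory C: 0.24
  Factory B: 0.03
  Factory E: 0.0475
  Factory F: 0.22
Total = 0.775.
P(Factory C | evidence) = 0.24 / 0.775 ≈ 0.3097.

0.3097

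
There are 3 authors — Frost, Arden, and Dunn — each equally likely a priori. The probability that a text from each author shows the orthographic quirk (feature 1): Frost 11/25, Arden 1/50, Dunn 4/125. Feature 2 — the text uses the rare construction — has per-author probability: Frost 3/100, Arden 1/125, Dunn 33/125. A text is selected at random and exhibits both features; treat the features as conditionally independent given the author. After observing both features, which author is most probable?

With a uniform prior (1/3 each), posterior ∝ likelihood:
  Frost: 0.44 × 0.03 = 0.0132
  Arden: 0.02 × 0.008 = 0.00016
  Dunn: 0.032 × 0.264 = 0.008448
Total = 0.021808.
Largest term belongs to Frost, so Frost is most probable.

Frost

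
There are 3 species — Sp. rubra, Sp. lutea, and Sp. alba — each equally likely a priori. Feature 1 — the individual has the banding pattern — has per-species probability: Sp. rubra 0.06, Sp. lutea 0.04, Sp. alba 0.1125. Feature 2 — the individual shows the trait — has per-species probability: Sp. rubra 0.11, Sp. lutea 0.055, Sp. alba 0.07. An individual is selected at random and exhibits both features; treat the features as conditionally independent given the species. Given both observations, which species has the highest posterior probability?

Sp. alba

With a uniform prior (1/3 each), posterior ∝ likelihood:
  Sp. rubra: 0.06 × 0.11 = 0.0066
  Sp. lutea: 0.04 × 0.055 = 0.0022
  Sp. alba: 0.1125 × 0.07 = 0.007875
Sum = 0.016675.
Largest term belongs to Sp. alba, so Sp. alba is most probable.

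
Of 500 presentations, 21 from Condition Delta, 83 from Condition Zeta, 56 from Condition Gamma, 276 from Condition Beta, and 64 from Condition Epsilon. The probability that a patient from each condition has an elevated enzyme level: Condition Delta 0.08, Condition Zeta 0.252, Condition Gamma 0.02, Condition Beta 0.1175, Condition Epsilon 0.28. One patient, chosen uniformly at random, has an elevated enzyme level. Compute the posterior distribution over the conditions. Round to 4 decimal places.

By Bayes' rule, posterior ∝ prior × likelihood:
  Condition Delta: 0.042 × 0.08 = 0.00336
  Condition Zeta: 0.166 × 0.252 = 0.041832
  Condition Gamma: 0.112 × 0.02 = 0.00224
  Condition Beta: 0.552 × 0.1175 = 0.06486
  Condition Epsilon: 0.128 × 0.28 = 0.03584
Normalizing constant = 0.148132.
P(Condition Delta | elevated) = 0.00336/0.148132 ≈ 0.0227
P(Condition Zeta | elevated) = 0.041832/0.148132 ≈ 0.2824
P(Condition Gamma | elevated) = 0.00224/0.148132 ≈ 0.0151
P(Condition Beta | elevated) = 0.06486/0.148132 ≈ 0.4379
P(Condition Epsilon | elevated) = 0.03584/0.148132 ≈ 0.2419

Condition Delta 0.0227, Condition Zeta 0.2824, Condition Gamma 0.0151, Condition Beta 0.4379, Condition Epsilon 0.2419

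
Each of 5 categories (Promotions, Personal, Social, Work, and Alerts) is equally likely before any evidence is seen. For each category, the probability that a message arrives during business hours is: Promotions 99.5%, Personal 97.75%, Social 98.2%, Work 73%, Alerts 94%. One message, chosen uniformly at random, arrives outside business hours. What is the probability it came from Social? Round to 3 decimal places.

Taking complements, P(off-hours | each) = Promotions 0.005, Personal 0.0225, Social 0.018, Work 0.27, Alerts 0.06.
Since the prior is uniform, the posterior is proportional to the likelihood:
  Promotions: 0.005
  Personal: 0.0225
  Social: 0.018
  Work: 0.27
  Alerts: 0.06
Sum = 0.3755.
P(Social | evidence) = 0.018 / 0.3755 ≈ 0.048.

0.048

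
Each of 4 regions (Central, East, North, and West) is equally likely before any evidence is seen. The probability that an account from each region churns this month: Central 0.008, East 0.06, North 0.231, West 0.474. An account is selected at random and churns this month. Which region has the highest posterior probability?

With a uniform prior (1/4 each), posterior ∝ likelihood:
  Central: 0.008
  East: 0.06
  North: 0.231
  West: 0.474
Normalizing constant = 0.773.
Largest term belongs to West, so West is most probable.

West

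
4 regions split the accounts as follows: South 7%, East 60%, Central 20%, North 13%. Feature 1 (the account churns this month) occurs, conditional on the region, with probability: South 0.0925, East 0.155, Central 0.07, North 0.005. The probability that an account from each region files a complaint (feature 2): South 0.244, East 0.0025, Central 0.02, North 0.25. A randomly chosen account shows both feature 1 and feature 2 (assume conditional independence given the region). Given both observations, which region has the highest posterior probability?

By Bayes' rule, posterior ∝ prior × likelihood:
  South: 0.07 × 0.0925 × 0.244 = 0.0015799
  East: 0.6 × 0.155 × 0.0025 = 0.0002325
  Central: 0.2 × 0.07 × 0.02 = 0.00028
  North: 0.13 × 0.005 × 0.25 = 0.0001625
Total = 0.0022549.
Largest term belongs to South, so South is most probable.

South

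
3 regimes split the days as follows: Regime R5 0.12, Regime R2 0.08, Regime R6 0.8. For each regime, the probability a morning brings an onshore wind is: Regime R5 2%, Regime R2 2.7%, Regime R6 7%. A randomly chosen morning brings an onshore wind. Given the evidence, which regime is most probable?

By Bayes' rule, posterior ∝ prior × likelihood:
  Regime R5: 0.12 × 0.02 = 0.0024
  Regime R2: 0.08 × 0.027 = 0.00216
  Regime R6: 0.8 × 0.07 = 0.056
Normalizing constant = 0.06056.
Largest term belongs to Regime R6, so Regime R6 is most probable.

Regime R6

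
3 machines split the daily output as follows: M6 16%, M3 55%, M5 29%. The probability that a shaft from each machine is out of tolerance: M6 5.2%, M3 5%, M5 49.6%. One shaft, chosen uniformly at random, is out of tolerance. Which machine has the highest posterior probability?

M5

Prior × likelihood for each hypothesis:
  M6: 0.16 × 0.052 = 0.00832
  M3: 0.55 × 0.05 = 0.0275
  M5: 0.29 × 0.496 = 0.14384
Normalizing constant = 0.17966.
Largest term belongs to M5, so M5 is most probable.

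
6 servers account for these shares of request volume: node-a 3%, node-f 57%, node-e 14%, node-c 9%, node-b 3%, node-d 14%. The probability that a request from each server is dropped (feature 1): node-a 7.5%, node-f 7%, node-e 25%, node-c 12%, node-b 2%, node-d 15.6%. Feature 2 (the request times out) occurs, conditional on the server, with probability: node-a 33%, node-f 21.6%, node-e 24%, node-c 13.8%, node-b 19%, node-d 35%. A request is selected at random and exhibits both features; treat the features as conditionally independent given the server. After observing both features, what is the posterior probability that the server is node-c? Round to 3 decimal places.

0.055

Prior × likelihood for each hypothesis:
  node-a: 0.03 × 0.075 × 0.33 = 0.0007425
  node-f: 0.57 × 0.07 × 0.216 = 0.0086184
  node-e: 0.14 × 0.25 × 0.24 = 0.0084
  node-c: 0.09 × 0.12 × 0.138 = 0.0014904
  node-b: 0.03 × 0.02 × 0.19 = 0.000114
  node-d: 0.14 × 0.156 × 0.35 = 0.007644
Sum = 0.0270093.
P(node-c | evidence) = 0.0014904 / 0.0270093 ≈ 0.055.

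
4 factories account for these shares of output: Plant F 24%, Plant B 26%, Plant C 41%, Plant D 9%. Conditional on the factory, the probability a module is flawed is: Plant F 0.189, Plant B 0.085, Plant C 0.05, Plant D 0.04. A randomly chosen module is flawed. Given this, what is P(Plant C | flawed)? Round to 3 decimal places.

0.224

Unnormalized posteriors (prior × likelihood):
  Plant F: 0.24 × 0.189 = 0.04536
  Plant B: 0.26 × 0.085 = 0.0221
  Plant C: 0.41 × 0.05 = 0.0205
  Plant D: 0.09 × 0.04 = 0.0036
Total = 0.09156.
P(Plant C | evidence) = 0.0205 / 0.09156 ≈ 0.224.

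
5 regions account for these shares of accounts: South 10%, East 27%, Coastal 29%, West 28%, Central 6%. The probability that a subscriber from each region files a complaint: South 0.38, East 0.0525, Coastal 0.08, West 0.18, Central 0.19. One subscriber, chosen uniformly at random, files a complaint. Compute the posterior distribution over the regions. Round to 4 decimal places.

South 0.2770, East 0.1033, Coastal 0.1691, West 0.3674, Central 0.0831

Compute prior × likelihood for every hypothesis:
  South: 0.1 × 0.38 = 0.038
  East: 0.27 × 0.0525 = 0.014175
  Coastal: 0.29 × 0.08 = 0.0232
  West: 0.28 × 0.18 = 0.0504
  Central: 0.06 × 0.19 = 0.0114
Total = 0.137175.
P(South | complaint) = 0.038/0.137175 ≈ 0.2770
P(East | complaint) = 0.014175/0.137175 ≈ 0.1033
P(Coastal | complaint) = 0.0232/0.137175 ≈ 0.1691
P(West | complaint) = 0.0504/0.137175 ≈ 0.3674
P(Central | complaint) = 0.0114/0.137175 ≈ 0.0831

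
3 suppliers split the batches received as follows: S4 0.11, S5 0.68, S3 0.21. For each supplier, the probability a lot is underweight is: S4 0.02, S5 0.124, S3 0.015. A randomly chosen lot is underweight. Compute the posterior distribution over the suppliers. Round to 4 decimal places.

S4 0.0245, S5 0.9403, S3 0.0351

Compute prior × likelihood for every hypothesis:
  S4: 0.11 × 0.02 = 0.0022
  S5: 0.68 × 0.124 = 0.08432
  S3: 0.21 × 0.015 = 0.00315
Total = 0.08967.
P(S4 | underweight) = 0.0022/0.08967 ≈ 0.0245
P(S5 | underweight) = 0.08432/0.08967 ≈ 0.9403
P(S3 | underweight) = 0.00315/0.08967 ≈ 0.0351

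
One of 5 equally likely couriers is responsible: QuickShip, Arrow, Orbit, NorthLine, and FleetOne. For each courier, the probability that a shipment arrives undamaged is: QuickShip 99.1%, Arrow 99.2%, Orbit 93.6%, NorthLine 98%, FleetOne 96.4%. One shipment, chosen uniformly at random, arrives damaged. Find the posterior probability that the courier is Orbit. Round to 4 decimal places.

0.4672

Taking complements, P(damaged | each) = QuickShip 0.009, Arrow 0.008, Orbit 0.064, NorthLine 0.02, FleetOne 0.036.
Since the prior is uniform, the posterior is proportional to the likelihood:
  QuickShip: 0.009
  Arrow: 0.008
  Orbit: 0.064
  NorthLine: 0.02
  FleetOne: 0.036
Normalizing constant = 0.137.
P(Orbit | evidence) = 0.064 / 0.137 ≈ 0.4672.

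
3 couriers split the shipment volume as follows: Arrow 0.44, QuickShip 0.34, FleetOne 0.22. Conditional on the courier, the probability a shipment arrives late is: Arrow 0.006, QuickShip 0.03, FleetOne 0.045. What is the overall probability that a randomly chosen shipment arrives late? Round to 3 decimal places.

0.023

Prior × likelihood for each hypothesis:
  Arrow: 0.44 × 0.006 = 0.00264
  QuickShip: 0.34 × 0.03 = 0.0102
  FleetOne: 0.22 × 0.045 = 0.0099
P(late) = 0.00264 + 0.0102 + 0.0099 = 0.02274 → 0.023.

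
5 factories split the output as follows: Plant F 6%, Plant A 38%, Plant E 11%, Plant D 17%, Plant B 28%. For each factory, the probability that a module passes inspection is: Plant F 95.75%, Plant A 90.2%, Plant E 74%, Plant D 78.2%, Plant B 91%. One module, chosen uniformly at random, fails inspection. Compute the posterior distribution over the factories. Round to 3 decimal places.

Taking complements, P(nonconforming | each) = Plant F 0.0425, Plant A 0.098, Plant E 0.26, Plant D 0.218, Plant B 0.09.
Compute prior × likelihood for every hypothesis:
  Plant F: 0.06 × 0.0425 = 0.00255
  Plant A: 0.38 × 0.098 = 0.03724
  Plant E: 0.11 × 0.26 = 0.0286
  Plant D: 0.17 × 0.218 = 0.03706
  Plant B: 0.28 × 0.09 = 0.0252
Sum = 0.13065.
P(Plant F | nonconforming) = 0.00255/0.13065 ≈ 0.020
P(Plant A | nonconforming) = 0.03724/0.13065 ≈ 0.285
P(Plant E | nonconforming) = 0.0286/0.13065 ≈ 0.219
P(Plant D | nonconforming) = 0.03706/0.13065 ≈ 0.284
P(Plant B | nonconforming) = 0.0252/0.13065 ≈ 0.193

Plant F 0.020, Plant A 0.285, Plant E 0.219, Plant D 0.284, Plant B 0.193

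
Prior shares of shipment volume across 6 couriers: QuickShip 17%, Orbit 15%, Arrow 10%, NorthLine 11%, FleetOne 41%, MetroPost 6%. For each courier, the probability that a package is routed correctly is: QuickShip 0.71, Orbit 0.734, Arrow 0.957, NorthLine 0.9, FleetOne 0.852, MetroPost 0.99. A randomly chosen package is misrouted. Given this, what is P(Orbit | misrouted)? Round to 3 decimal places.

0.241

Taking complements, P(misrouted | each) = QuickShip 0.29, Orbit 0.266, Arrow 0.043, NorthLine 0.1, FleetOne 0.148, MetroPost 0.01.
Prior × likelihood for each hypothesis:
  QuickShip: 0.17 × 0.29 = 0.0493
  Orbit: 0.15 × 0.266 = 0.0399
  Arrow: 0.1 × 0.043 = 0.0043
  NorthLine: 0.11 × 0.1 = 0.011
  FleetOne: 0.41 × 0.148 = 0.06068
  MetroPost: 0.06 × 0.01 = 0.0006
Total = 0.16578.
P(Orbit | evidence) = 0.0399 / 0.16578 ≈ 0.241.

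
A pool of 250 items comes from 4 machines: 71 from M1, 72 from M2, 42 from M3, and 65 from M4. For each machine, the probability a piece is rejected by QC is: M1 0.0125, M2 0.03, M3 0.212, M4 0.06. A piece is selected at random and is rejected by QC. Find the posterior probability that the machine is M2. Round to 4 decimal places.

0.1363

Compute prior × likelihood for every hypothesis:
  M1: 0.284 × 0.0125 = 0.00355
  M2: 0.288 × 0.03 = 0.00864
  M3: 0.168 × 0.212 = 0.035616
  M4: 0.26 × 0.06 = 0.0156
Total = 0.063406.
P(M2 | evidence) = 0.00864 / 0.063406 ≈ 0.1363.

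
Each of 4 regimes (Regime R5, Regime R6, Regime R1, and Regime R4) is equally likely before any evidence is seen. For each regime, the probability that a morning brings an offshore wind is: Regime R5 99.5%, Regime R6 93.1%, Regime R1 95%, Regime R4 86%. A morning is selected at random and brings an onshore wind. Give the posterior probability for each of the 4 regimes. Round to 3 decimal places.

Regime R5 0.019, Regime R6 0.261, Regime R1 0.189, Regime R4 0.530

Taking complements, P(onshore | each) = Regime R5 0.005, Regime R6 0.069, Regime R1 0.05, Regime R4 0.14.
Since the prior is uniform, the posterior is proportional to the likelihood:
  Regime R5: 0.005
  Regime R6: 0.069
  Regime R1: 0.05
  Regime R4: 0.14
Normalizing constant = 0.264.
P(Regime R5 | onshore) = 0.005/0.264 ≈ 0.019
P(Regime R6 | onshore) = 0.069/0.264 ≈ 0.261
P(Regime R1 | onshore) = 0.05/0.264 ≈ 0.189
P(Regime R4 | onshore) = 0.14/0.264 ≈ 0.530
(Check: 0.019+0.261+0.189+0.530 = 0.999.)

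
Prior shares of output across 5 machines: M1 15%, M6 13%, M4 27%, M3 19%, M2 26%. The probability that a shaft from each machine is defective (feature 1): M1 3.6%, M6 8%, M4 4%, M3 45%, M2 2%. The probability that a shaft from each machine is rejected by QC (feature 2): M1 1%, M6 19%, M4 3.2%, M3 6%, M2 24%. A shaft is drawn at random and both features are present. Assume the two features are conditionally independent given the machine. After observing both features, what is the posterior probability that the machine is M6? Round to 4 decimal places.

0.2257

Unnormalized posteriors (prior × likelihood):
  M1: 0.15 × 0.036 × 0.01 = 0.000054
  M6: 0.13 × 0.08 × 0.19 = 0.001976
  M4: 0.27 × 0.04 × 0.032 = 0.0003456
  M3: 0.19 × 0.45 × 0.06 = 0.00513
  M2: 0.26 × 0.02 × 0.24 = 0.001248
Sum = 0.0087536.
P(M6 | evidence) = 0.001976 / 0.0087536 ≈ 0.2257.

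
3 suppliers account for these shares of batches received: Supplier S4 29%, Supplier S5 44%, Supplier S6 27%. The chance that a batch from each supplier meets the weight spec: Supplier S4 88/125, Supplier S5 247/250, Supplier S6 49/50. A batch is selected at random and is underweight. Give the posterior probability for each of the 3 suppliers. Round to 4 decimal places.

Supplier S4 0.8893, Supplier S5 0.0547, Supplier S6 0.0559

Taking complements, P(underweight | each) = Supplier S4 0.296, Supplier S5 0.012, Supplier S6 0.02.
By Bayes' rule, posterior ∝ prior × likelihood:
  Supplier S4: 0.29 × 0.296 = 0.08584
  Supplier S5: 0.44 × 0.012 = 0.00528
  Supplier S6: 0.27 × 0.02 = 0.0054
Sum = 0.09652.
P(Supplier S4 | underweight) = 0.08584/0.09652 ≈ 0.8893
P(Supplier S5 | underweight) = 0.00528/0.09652 ≈ 0.0547
P(Supplier S6 | underweight) = 0.0054/0.09652 ≈ 0.0559
(Check: 0.8893+0.0547+0.0559 = 0.9999.)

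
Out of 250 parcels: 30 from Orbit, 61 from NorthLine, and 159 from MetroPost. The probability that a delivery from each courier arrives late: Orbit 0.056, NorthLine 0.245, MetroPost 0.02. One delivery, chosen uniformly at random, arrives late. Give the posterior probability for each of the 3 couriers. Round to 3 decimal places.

Prior × likelihood for each hypothesis:
  Orbit: 0.12 × 0.056 = 0.00672
  NorthLine: 0.244 × 0.245 = 0.05978
  MetroPost: 0.636 × 0.02 = 0.01272
Sum = 0.07922.
P(Orbit | late) = 0.00672/0.07922 ≈ 0.085
P(NorthLine | late) = 0.05978/0.07922 ≈ 0.755
P(MetroPost | late) = 0.01272/0.07922 ≈ 0.161
(Check: 0.085+0.755+0.161 = 1.001.)

Orbit 0.085, NorthLine 0.755, MetroPost 0.161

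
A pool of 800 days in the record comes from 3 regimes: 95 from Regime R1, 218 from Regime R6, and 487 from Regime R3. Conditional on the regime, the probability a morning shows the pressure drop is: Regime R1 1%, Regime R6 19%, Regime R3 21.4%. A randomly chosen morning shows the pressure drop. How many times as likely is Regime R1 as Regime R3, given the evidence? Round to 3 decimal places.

0.009

Unnormalized posteriors (prior × likelihood):
  Regime R1: 0.11875 × 0.01 = 0.0011875
  Regime R6: 0.2725 × 0.19 = 0.051775
  Regime R3: 0.60875 × 0.214 = 0.1302725
Total = 0.183235.
The ratio is 0.0011875 / 0.1302725 (the normalizer cancels) = 0.009.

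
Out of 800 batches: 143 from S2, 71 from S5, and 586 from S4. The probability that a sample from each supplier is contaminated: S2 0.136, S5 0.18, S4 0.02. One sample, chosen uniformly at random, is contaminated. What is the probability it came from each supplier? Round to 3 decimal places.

Compute prior × likelihood for every hypothesis:
  S2: 0.17875 × 0.136 = 0.02431
  S5: 0.08875 × 0.18 = 0.015975
  S4: 0.7325 × 0.02 = 0.01465
Normalizing constant = 0.054935.
P(S2 | contaminated) = 0.02431/0.054935 ≈ 0.443
P(S5 | contaminated) = 0.015975/0.054935 ≈ 0.291
P(S4 | contaminated) = 0.01465/0.054935 ≈ 0.267
(Check: 0.443+0.291+0.267 = 1.001.)

S2 0.443, S5 0.291, S4 0.267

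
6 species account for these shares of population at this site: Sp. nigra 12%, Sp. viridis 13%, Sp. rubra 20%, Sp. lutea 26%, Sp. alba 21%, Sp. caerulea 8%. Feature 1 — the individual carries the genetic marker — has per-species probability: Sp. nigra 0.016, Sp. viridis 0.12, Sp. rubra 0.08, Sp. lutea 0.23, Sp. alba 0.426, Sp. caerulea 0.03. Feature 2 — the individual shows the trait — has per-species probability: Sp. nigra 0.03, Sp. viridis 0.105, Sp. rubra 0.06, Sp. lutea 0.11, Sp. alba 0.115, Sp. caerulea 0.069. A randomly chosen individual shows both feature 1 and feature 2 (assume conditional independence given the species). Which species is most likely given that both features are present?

Compute prior × likelihood for every hypothesis:
  Sp. nigra: 0.12 × 0.016 × 0.03 = 0.0000576
  Sp. viridis: 0.13 × 0.12 × 0.105 = 0.001638
  Sp. rubra: 0.2 × 0.08 × 0.06 = 0.00096
  Sp. lutea: 0.26 × 0.23 × 0.11 = 0.006578
  Sp. alba: 0.21 × 0.426 × 0.115 = 0.0102879
  Sp. caerulea: 0.08 × 0.03 × 0.069 = 0.0001656
Total = 0.0196871.
Largest term belongs to Sp. alba, so Sp. alba is most probable.

Sp. alba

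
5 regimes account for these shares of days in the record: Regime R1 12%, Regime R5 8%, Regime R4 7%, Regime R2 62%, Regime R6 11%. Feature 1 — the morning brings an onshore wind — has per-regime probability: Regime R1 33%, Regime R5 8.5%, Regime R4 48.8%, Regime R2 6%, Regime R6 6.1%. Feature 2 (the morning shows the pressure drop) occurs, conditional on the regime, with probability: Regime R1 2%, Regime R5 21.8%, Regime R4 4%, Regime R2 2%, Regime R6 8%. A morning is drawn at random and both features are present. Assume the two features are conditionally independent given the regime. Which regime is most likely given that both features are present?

By Bayes' rule, posterior ∝ prior × likelihood:
  Regime R1: 0.12 × 0.33 × 0.02 = 0.000792
  Regime R5: 0.08 × 0.085 × 0.218 = 0.0014824
  Regime R4: 0.07 × 0.488 × 0.04 = 0.0013664
  Regime R2: 0.62 × 0.06 × 0.02 = 0.000744
  Regime R6: 0.11 × 0.061 × 0.08 = 0.0005368
Normalizing constant = 0.0049216.
Largest term belongs to Regime R5, so Regime R5 is most probable.

Regime R5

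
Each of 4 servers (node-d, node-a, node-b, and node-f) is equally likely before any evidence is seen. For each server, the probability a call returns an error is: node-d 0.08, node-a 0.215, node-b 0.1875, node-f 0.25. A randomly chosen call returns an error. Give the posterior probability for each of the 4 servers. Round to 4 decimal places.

node-d 0.1092, node-a 0.2935, node-b 0.2560, node-f 0.3413

With a uniform prior (1/4 each), posterior ∝ likelihood:
  node-d: 0.08
  node-a: 0.215
  node-b: 0.1875
  node-f: 0.25
Normalizing constant = 0.7325.
P(node-d | error) = 0.08/0.7325 ≈ 0.1092
P(node-a | error) = 0.215/0.7325 ≈ 0.2935
P(node-b | error) = 0.1875/0.7325 ≈ 0.2560
P(node-f | error) = 0.25/0.7325 ≈ 0.3413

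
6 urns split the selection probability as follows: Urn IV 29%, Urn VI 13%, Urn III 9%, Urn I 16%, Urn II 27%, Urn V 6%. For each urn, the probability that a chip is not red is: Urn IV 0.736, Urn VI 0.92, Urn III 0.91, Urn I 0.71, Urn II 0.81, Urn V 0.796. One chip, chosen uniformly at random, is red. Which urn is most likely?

Urn IV

Taking complements, P(red | each) = Urn IV 0.264, Urn VI 0.08, Urn III 0.09, Urn I 0.29, Urn II 0.19, Urn V 0.204.
Prior × likelihood for each hypothesis:
  Urn IV: 0.29 × 0.264 = 0.07656
  Urn VI: 0.13 × 0.08 = 0.0104
  Urn III: 0.09 × 0.09 = 0.0081
  Urn I: 0.16 × 0.29 = 0.0464
  Urn II: 0.27 × 0.19 = 0.0513
  Urn V: 0.06 × 0.204 = 0.01224
Sum = 0.205.
Largest term belongs to Urn IV, so Urn IV is most probable.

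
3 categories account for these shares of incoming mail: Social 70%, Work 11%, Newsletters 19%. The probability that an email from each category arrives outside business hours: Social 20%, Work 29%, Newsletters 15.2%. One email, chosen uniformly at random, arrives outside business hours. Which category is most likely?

Social

Compute prior × likelihood for every hypothesis:
  Social: 0.7 × 0.2 = 0.14
  Work: 0.11 × 0.29 = 0.0319
  Newsletters: 0.19 × 0.152 = 0.02888
Sum = 0.20078.
Largest term belongs to Social, so Social is most probable.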